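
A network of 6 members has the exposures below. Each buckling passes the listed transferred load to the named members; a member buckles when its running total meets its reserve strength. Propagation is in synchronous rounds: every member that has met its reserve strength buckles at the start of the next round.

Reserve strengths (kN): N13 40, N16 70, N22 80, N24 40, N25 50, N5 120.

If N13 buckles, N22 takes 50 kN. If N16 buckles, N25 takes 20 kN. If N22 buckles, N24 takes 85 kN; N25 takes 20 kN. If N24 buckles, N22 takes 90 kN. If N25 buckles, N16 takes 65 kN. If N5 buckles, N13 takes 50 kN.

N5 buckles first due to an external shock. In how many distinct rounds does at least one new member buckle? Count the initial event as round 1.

2

Round 1 — N5 buckles (initial).
  N13: +50 → 50 ≥ 40
Round 2 — N13 buckles.
  N22: +50 → 50 < 80
No further bucklings.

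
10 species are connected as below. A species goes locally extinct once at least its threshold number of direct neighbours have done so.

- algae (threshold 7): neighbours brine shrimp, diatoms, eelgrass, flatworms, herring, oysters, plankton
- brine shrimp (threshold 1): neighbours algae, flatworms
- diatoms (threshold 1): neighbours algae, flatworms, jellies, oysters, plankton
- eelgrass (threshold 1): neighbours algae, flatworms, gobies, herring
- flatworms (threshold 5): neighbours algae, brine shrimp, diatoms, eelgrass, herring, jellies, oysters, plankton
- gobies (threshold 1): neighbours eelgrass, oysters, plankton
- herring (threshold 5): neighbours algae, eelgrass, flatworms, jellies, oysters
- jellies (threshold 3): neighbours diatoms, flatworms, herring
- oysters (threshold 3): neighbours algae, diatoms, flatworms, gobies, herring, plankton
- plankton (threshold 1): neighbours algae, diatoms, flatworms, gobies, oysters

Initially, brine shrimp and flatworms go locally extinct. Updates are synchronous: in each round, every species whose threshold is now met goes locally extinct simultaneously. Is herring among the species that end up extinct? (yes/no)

Round 1 — brine shrimp, flatworms go locally extinct (initial).
Round 2 — checking thresholds:
  algae: 2 of 7 neighbours < 7, below threshold.
  diatoms: 1 of 5 neighbours ≥ 1, goes locally extinct.
  eelgrass: 1 of 4 neighbours ≥ 1, goes locally extinct.
  herring: 1 of 5 neighbours < 5, below threshold.
  jellies: 1 of 3 neighbours < 3, below threshold.
  oysters: 1 of 6 neighbours < 3, below threshold.
  plankton: 1 of 5 neighbours ≥ 1, goes locally extinct.
Round 3 — checking thresholds:
  algae: 5 of 7 neighbours < 7, below threshold.
  gobies: 2 of 3 neighbours ≥ 1, goes locally extinct.
  herring: 2 of 5 neighbours < 5, below threshold.
  jellies: 2 of 3 neighbours < 3, below threshold.
  oysters: 3 of 6 neighbours ≥ 3, goes locally extinct.
Round 4 — no new extinctions; cascade stops.

no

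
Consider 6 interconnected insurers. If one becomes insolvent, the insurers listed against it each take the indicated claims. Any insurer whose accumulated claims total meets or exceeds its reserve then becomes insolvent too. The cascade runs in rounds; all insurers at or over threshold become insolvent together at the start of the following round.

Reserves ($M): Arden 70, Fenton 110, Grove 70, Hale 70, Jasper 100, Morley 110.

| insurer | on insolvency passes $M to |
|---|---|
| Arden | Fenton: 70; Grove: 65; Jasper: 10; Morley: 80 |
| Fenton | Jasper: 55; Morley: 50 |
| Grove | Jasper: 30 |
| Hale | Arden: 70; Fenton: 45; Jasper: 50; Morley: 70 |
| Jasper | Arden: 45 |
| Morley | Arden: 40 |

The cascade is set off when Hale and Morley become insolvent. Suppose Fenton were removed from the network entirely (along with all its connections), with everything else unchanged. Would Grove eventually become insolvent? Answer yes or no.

no

With Fenton removed:
Round 1 — Hale, Morley become insolvent (initial).
  Arden: +70+40 → 110 ≥ 70
  Jasper: +50 → 50 < 100
Round 2 — Arden becomes insolvent.
  Grove: +65 → 65 < 70
  Jasper: +10 → 60 < 100
No further insolvencies.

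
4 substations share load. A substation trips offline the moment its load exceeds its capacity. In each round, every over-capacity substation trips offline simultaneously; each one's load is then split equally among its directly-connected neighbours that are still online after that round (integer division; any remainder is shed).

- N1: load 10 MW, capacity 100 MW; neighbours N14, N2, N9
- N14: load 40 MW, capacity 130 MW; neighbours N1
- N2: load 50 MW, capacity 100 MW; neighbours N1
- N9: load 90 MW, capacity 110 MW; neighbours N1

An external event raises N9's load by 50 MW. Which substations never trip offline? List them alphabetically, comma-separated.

N14

Round 1 — N9 at 140 > 110. N9 trips offline.
  N9 sheds 140 MW to N1: 140 each.
    N1: 10+140 = 150 > 100
Round 2 — N1 trips offline.
  N1 sheds 150 MW to N14, N2: 75 each.
    N14: 40+75 = 115 ≤ 130
    N2: 50+75 = 125 > 100
Round 3 — N2 trips offline.
  N2 sheds 125 MW: no online neighbours, lost.
No further trips.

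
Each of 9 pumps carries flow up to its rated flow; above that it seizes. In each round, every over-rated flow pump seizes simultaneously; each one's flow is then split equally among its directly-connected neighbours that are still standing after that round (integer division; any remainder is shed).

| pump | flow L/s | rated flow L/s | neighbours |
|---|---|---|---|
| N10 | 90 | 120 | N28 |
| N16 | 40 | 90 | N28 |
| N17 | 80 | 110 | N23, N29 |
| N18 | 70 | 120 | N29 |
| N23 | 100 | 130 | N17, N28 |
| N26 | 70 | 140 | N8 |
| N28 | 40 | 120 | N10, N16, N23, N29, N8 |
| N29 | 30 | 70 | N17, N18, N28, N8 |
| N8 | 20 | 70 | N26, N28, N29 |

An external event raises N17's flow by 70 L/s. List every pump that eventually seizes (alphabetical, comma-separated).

Round 1 — N17 at 150 > 110. N17 seizes.
  N17 sheds 150 L/s to N23, N29: 75 each.
    N23: 100+75 = 175 > 130
    N29: 30+75 = 105 > 70
Round 2 — N23, N29 seize.
  N23 sheds 175 L/s to N28: 175 each.
    N28: 40+175 = 215 > 120
  N29 sheds 105 L/s to N18, N28, N8: 35 each.
    N18: 70+35 = 105 ≤ 120
    N28: 215+35 = 250 > 120
    N8: 20+35 = 55 ≤ 70
Round 3 — N28 seizes.
  N28 sheds 250 L/s to N10, N16, N8: 83 each (1 lost).
    N10: 90+83 = 173 > 120
    N16: 40+83 = 123 > 90
    N8: 55+83 = 138 > 70
Round 4 — N10, N16, N8 seize.
  N10 sheds 173 L/s: no online neighbours, lost.
  N16 sheds 123 L/s: no online neighbours, lost.
  N8 sheds 138 L/s to N26: 138 each.
    N26: 70+138 = 208 > 140
Round 5 — N26 seizes.
  N26 sheds 208 L/s: no online neighbours, lost.
No further seizures.

N10, N16, N17, N23, N26, N28, N29, N8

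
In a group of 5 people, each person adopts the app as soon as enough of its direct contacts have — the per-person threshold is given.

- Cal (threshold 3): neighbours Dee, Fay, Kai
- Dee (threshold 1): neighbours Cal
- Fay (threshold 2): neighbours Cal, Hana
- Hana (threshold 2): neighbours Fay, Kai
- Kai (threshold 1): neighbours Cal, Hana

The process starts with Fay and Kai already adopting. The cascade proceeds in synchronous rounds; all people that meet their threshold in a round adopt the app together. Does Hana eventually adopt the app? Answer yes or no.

Round 1 — Fay, Kai adopt the app (initial).
Round 2 — checking thresholds:
  Cal: 2 of 3 neighbours < 3, not yet.
  Hana: 2 of 2 neighbours ≥ 2, adopts the app.
Round 3 — no new adoptions; cascade stops.

yes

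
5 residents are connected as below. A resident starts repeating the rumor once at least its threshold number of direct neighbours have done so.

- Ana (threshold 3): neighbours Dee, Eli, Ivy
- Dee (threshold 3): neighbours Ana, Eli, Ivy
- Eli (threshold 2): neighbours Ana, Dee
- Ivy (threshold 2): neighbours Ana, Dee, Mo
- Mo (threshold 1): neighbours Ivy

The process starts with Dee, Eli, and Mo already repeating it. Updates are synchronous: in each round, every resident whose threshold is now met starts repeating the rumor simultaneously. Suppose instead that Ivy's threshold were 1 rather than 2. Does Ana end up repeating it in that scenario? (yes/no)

With Ivy's threshold at 1:
Round 1 — Dee, Eli, Mo start repeating the rumor (initial).
Round 2 — checking thresholds:
  Ana: 2 of 3 neighbours < 3, holds.
  Ivy: 2 of 3 neighbours ≥ 1, starts repeating the rumor.
Round 3 — checking thresholds:
  Ana: 3 of 3 neighbours ≥ 3, starts repeating the rumor.
Round 4 — no new spreads; cascade stops.

yes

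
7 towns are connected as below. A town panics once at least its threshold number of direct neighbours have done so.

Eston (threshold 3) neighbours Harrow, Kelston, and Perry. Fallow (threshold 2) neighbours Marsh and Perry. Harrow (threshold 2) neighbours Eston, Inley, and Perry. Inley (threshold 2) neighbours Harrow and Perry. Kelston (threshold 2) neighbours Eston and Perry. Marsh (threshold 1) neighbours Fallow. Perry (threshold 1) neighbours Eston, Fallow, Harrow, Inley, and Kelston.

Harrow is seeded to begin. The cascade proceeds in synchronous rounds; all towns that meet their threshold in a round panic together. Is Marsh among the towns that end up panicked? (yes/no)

no

Round 1 — Harrow panics (initial).
Round 2 — checking thresholds:
  Eston: 1 of 3 neighbours < 3, holds.
  Inley: 1 of 2 neighbours < 2, holds.
  Perry: 1 of 5 neighbours ≥ 1, panics.
Round 3 — checking thresholds:
  Eston: 2 of 3 neighbours < 3, holds.
  Fallow: 1 of 2 neighbours < 2, holds.
  Inley: 2 of 2 neighbours ≥ 2, panics.
  Kelston: 1 of 2 neighbours < 2, holds.
Round 4 — no new panics; cascade stops.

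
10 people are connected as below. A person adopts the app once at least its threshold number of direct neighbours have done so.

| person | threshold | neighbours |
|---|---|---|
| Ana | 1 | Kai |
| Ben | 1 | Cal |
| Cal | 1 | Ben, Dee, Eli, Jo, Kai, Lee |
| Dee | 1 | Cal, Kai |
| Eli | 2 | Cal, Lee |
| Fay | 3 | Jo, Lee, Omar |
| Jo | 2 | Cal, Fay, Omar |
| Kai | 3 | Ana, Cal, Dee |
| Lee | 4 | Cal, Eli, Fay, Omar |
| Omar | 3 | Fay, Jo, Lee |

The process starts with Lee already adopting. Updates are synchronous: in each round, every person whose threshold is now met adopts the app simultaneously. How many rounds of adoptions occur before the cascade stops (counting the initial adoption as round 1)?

3

Round 1 — Lee adopts the app (initial).
Round 2 — checking thresholds:
  Cal: 1 of 6 neighbours ≥ 1, adopts the app.
  Eli: 1 of 2 neighbours < 2, below threshold.
  Fay: 1 of 3 neighbours < 3, below threshold.
  Omar: 1 of 3 neighbours < 3, below threshold.
Round 3 — checking thresholds:
  Ben: 1 of 1 neighbours ≥ 1, adopts the app.
  Dee: 1 of 2 neighbours ≥ 1, adopts the app.
  Eli: 2 of 2 neighbours ≥ 2, adopts the app.
  Fay: 1 of 3 neighbours < 3, below threshold.
  Jo: 1 of 3 neighbours < 2, below threshold.
  Kai: 1 of 3 neighbours < 3, below threshold.
  Omar: 1 of 3 neighbours < 3, below threshold.
Round 4 — no new adoptions; cascade stops.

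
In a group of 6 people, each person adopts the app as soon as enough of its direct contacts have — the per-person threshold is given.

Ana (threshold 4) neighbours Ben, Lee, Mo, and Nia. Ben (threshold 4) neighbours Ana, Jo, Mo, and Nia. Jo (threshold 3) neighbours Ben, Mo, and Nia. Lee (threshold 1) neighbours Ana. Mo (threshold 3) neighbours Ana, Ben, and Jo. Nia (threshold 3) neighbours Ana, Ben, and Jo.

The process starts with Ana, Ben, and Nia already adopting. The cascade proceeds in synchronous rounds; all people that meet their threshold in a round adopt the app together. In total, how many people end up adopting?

Round 1 — Ana, Ben, Nia adopt the app (initial).
Round 2 — checking thresholds:
  Jo: 2 of 3 neighbours < 3, holds.
  Lee: 1 of 1 neighbours ≥ 1, adopts the app.
  Mo: 2 of 3 neighbours < 3, holds.
Round 3 — no new adoptions; cascade stops.

4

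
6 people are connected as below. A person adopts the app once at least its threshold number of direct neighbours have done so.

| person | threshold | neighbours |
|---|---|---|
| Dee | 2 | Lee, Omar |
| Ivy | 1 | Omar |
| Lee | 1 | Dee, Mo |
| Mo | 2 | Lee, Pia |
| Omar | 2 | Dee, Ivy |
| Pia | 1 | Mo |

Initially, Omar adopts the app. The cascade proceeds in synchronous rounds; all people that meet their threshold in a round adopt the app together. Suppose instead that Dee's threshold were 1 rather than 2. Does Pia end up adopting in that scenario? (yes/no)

With Dee's threshold at 1:
Round 1 — Omar adopts the app (initial).
Round 2 — checking thresholds:
  Dee: 1 of 2 neighbours ≥ 1, adopts the app.
  Ivy: 1 of 1 neighbours ≥ 1, adopts the app.
Round 3 — checking thresholds:
  Lee: 1 of 2 neighbours ≥ 1, adopts the app.
Round 4 — no new adoptions; cascade stops.

no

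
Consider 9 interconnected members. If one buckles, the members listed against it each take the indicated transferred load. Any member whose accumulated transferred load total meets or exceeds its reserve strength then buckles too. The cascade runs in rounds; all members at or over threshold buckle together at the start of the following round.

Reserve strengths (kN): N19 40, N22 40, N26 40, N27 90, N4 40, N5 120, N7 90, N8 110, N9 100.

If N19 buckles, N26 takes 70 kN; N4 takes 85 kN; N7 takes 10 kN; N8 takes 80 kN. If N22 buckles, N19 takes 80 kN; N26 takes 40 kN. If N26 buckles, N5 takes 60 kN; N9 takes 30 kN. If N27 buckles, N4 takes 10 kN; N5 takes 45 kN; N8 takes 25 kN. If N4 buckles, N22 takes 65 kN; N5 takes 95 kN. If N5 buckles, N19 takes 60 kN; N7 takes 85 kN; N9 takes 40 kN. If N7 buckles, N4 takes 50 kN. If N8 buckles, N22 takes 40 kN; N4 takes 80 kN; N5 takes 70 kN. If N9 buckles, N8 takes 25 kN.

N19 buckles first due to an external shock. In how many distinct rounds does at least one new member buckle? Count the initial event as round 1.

4

Round 1 — N19 buckles (initial).
  N26: +70 → 70 ≥ 40
  N4: +85 → 85 ≥ 40
  N7: +10 → 10 < 90
  N8: +80 → 80 < 110
Round 2 — N26, N4 buckle.
  N22: +65 → 65 ≥ 40
  N5: +60+95 → 155 ≥ 120
  N9: +30 → 30 < 100
Round 3 — N22, N5 buckle.
  N7: +85 → 95 ≥ 90
  N9: +40 → 70 < 100
Round 4 — N7 buckles.
No further bucklings.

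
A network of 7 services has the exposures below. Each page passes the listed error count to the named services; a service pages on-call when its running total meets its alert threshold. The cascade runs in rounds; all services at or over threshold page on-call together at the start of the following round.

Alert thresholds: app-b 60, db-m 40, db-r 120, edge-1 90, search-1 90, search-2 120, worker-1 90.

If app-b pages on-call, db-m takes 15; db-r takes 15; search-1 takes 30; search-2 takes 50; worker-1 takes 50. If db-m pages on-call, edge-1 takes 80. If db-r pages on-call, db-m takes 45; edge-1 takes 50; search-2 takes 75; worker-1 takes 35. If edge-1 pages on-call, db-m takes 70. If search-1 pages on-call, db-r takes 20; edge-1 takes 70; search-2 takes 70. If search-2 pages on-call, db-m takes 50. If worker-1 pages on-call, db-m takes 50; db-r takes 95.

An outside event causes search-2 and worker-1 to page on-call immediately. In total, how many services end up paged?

Round 1 — search-2, worker-1 page on-call (initial).
  db-m: +50+50 → 100 ≥ 40
  db-r: +95 → 95 < 120
Round 2 — db-m pages on-call.
  edge-1: +80 → 80 < 90
No further pages.

3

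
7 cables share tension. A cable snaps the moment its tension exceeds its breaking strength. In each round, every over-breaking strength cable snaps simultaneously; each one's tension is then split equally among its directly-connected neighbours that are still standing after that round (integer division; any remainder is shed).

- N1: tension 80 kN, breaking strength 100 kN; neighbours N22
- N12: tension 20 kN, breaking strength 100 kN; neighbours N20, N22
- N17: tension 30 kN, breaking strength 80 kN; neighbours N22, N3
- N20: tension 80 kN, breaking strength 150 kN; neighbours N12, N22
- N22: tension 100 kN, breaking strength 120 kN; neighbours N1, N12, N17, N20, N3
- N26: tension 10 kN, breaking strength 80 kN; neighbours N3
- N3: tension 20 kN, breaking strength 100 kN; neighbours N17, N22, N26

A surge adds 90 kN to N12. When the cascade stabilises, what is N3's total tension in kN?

58

Round 1 — N12 at 110 > 100. N12 snaps.
  N12 sheds 110 kN to N20, N22: 55 each.
    N20: 80+55 = 135 ≤ 150
    N22: 100+55 = 155 > 120
Round 2 — N22 snaps.
  N22 sheds 155 kN to N1, N17, N20, N3: 38 each (3 lost).
    N1: 80+38 = 118 > 100
    N17: 30+38 = 68 ≤ 80
    N20: 135+38 = 173 > 150
    N3: 20+38 = 58 ≤ 100
Round 3 — N1, N20 snap.
  N1 sheds 118 kN: no online neighbours, lost.
  N20 sheds 173 kN: no online neighbours, lost.
No further breaks.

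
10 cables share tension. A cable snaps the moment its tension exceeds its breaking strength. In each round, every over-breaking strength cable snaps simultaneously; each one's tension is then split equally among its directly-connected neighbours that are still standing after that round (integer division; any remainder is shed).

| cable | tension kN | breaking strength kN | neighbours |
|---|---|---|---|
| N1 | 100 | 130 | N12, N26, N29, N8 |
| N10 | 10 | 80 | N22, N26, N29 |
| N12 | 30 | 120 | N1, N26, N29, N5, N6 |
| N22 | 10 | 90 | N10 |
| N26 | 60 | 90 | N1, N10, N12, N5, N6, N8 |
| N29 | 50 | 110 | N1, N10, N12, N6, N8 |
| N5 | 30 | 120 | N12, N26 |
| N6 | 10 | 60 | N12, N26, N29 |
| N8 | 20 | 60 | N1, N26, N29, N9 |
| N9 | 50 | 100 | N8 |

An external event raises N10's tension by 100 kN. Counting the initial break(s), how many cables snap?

Round 1 — N10 at 110 > 80. N10 snaps.
  N10 sheds 110 kN to N22, N26, N29: 36 each (2 lost).
    N22: 10+36 = 46 ≤ 90
    N26: 60+36 = 96 > 90
    N29: 50+36 = 86 ≤ 110
Round 2 — N26 snaps.
  N26 sheds 96 kN to N1, N12, N5, N6, N8: 19 each (1 lost).
    N1: 100+19 = 119 ≤ 130
    N12: 30+19 = 49 ≤ 120
    N5: 30+19 = 49 ≤ 120
    N6: 10+19 = 29 ≤ 60
    N8: 20+19 = 39 ≤ 60
No further breaks.

2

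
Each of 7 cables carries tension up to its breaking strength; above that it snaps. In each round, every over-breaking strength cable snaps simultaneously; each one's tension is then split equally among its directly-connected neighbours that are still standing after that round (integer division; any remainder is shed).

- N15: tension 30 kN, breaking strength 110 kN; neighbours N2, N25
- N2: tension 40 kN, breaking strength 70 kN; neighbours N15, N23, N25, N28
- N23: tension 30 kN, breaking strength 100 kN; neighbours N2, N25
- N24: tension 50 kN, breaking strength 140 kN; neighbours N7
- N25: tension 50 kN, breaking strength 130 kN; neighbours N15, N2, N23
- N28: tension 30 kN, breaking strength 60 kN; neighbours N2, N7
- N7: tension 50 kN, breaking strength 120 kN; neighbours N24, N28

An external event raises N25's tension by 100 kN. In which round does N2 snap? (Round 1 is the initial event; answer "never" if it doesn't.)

2

Round 1 — N25 at 150 > 130. N25 snaps.
  N25 sheds 150 kN to N15, N2, N23: 50 each.
    N15: 30+50 = 80 ≤ 110
    N2: 40+50 = 90 > 70
    N23: 30+50 = 80 ≤ 100
Round 2 — N2 snaps.
  N2 sheds 90 kN to N15, N23, N28: 30 each.
    N15: 80+30 = 110 ≤ 110
    N23: 80+30 = 110 > 100
    N28: 30+30 = 60 ≤ 60
Round 3 — N23 snaps.
  N23 sheds 110 kN: no online neighbours, lost.
No further breaks.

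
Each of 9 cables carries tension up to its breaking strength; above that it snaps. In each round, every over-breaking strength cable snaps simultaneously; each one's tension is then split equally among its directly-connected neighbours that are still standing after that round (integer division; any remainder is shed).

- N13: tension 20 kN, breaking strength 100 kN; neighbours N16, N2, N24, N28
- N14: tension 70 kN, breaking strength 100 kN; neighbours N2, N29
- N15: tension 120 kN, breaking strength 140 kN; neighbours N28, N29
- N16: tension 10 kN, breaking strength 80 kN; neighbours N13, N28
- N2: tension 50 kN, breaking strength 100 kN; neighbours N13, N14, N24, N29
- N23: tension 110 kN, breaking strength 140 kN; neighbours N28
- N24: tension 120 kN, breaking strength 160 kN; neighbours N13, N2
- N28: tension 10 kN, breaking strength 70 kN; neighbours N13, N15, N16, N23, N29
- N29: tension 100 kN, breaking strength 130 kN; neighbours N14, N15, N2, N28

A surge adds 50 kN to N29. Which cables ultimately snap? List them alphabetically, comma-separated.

Round 1 — N29 at 150 > 130. N29 snaps.
  N29 sheds 150 kN to N14, N15, N2, N28: 37 each (2 lost).
    N14: 70+37 = 107 > 100
    N15: 120+37 = 157 > 140
    N2: 50+37 = 87 ≤ 100
    N28: 10+37 = 47 ≤ 70
Round 2 — N14, N15 snap.
  N14 sheds 107 kN to N2: 107 each.
    N2: 87+107 = 194 > 100
  N15 sheds 157 kN to N28: 157 each.
    N28: 47+157 = 204 > 70
Round 3 — N2, N28 snap.
  N2 sheds 194 kN to N13, N24: 97 each.
    N13: 20+97 = 117 > 100
    N24: 120+97 = 217 > 160
  N28 sheds 204 kN to N13, N16, N23: 68 each.
    N13: 117+68 = 185 > 100
    N16: 10+68 = 78 ≤ 80
    N23: 110+68 = 178 > 140
Round 4 — N13, N23, N24 snap.
  N13 sheds 185 kN to N16: 185 each.
    N16: 78+185 = 263 > 80
  N23 sheds 178 kN: no online neighbours, lost.
  N24 sheds 217 kN: no online neighbours, lost.
Round 5 — N16 snaps.
  N16 sheds 263 kN: no online neighbours, lost.
No further breaks.

N13, N14, N15, N16, N2, N23, N24, N28, N29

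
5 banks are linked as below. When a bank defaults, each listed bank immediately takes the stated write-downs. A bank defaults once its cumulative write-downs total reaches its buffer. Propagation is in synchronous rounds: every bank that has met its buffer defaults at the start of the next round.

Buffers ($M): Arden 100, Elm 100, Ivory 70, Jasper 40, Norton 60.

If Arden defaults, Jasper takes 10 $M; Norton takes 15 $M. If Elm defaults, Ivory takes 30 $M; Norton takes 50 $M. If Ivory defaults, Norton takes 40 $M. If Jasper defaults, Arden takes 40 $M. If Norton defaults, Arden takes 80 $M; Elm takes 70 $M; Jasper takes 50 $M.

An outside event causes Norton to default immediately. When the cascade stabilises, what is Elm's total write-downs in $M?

70

Round 1 — Norton defaults (initial).
  Arden: +80 → 80 < 100
  Elm: +70 → 70 < 100
  Jasper: +50 → 50 ≥ 40
Round 2 — Jasper defaults.
  Arden: +40 → 120 ≥ 100
Round 3 — Arden defaults.
No further defaults.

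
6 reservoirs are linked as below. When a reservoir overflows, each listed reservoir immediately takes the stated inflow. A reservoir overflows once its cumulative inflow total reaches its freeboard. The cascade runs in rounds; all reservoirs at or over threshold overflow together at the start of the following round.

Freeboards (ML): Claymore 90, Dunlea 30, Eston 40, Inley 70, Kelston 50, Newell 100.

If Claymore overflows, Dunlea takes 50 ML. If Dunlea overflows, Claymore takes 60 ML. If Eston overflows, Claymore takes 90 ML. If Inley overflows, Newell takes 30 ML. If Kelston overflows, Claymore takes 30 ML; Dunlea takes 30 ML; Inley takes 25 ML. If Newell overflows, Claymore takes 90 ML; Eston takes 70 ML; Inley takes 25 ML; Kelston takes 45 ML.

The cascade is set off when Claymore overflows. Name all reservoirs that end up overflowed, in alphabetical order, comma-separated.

Claymore, Dunlea

Round 1 — Claymore overflows (initial).
  Dunlea: +50 → 50 ≥ 30
Round 2 — Dunlea overflows.
No further overflows.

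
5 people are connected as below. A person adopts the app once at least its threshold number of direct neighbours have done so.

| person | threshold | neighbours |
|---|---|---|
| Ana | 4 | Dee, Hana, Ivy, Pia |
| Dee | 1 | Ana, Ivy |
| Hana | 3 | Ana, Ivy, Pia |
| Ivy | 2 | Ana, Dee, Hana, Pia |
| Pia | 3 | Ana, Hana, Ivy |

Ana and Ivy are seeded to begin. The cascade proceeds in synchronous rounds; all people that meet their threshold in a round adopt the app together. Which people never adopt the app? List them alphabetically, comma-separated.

Round 1 — Ana, Ivy adopt the app (initial).
Round 2 — checking thresholds:
  Dee: 2 of 2 neighbours ≥ 1, adopts the app.
  Hana: 2 of 3 neighbours < 3, holds.
  Pia: 2 of 3 neighbours < 3, holds.
Round 3 — no new adoptions; cascade stops.

Hana, Pia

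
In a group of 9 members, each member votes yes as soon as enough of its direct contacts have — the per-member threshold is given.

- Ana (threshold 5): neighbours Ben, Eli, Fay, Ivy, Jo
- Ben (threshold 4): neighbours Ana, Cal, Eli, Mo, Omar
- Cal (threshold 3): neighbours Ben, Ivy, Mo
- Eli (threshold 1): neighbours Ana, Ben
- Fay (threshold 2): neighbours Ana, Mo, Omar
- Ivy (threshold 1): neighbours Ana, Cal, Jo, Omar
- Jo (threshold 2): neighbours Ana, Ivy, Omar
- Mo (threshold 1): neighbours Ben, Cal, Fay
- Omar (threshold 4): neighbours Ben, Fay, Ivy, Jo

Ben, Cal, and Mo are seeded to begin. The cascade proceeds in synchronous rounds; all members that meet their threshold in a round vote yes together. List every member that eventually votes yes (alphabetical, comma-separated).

Round 1 — Ben, Cal, Mo vote yes (initial).
Round 2 — checking thresholds:
  Ana: 1 of 5 neighbours < 5, not yet.
  Eli: 1 of 2 neighbours ≥ 1, votes yes.
  Fay: 1 of 3 neighbours < 2, not yet.
  Ivy: 1 of 4 neighbours ≥ 1, votes yes.
  Omar: 1 of 4 neighbours < 4, not yet.
Round 3 — no new yes votes; cascade stops.

Ben, Cal, Eli, Ivy, Mo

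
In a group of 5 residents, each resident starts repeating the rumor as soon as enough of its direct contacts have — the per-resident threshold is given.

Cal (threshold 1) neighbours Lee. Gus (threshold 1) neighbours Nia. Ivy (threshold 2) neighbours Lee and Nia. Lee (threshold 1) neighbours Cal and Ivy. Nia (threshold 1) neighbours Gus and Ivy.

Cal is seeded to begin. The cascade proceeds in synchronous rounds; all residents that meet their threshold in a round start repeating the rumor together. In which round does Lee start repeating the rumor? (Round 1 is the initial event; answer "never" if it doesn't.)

Round 1 — Cal starts repeating the rumor (initial).
Round 2 — checking thresholds:
  Lee: 1 of 2 neighbours ≥ 1, starts repeating the rumor.
Round 3 — no new spreads; cascade stops.

2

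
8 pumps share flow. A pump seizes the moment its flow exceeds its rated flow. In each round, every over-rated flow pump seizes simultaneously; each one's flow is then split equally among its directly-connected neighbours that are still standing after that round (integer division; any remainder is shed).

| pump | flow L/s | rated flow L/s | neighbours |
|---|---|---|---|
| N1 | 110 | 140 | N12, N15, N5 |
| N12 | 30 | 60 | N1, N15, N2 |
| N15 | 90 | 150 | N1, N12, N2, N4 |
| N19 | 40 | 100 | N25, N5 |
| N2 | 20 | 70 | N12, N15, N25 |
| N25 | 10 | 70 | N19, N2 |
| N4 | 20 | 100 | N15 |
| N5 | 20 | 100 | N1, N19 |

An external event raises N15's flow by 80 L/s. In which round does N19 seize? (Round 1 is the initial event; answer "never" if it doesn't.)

Round 1 — N15 at 170 > 150. N15 seizes.
  N15 sheds 170 L/s to N1, N12, N2, N4: 42 each (2 lost).
    N1: 110+42 = 152 > 140
    N12: 30+42 = 72 > 60
    N2: 20+42 = 62 ≤ 70
    N4: 20+42 = 62 ≤ 100
Round 2 — N1, N12 seize.
  N1 sheds 152 L/s to N5: 152 each.
    N5: 20+152 = 172 > 100
  N12 sheds 72 L/s to N2: 72 each.
    N2: 62+72 = 134 > 70
Round 3 — N2, N5 seize.
  N2 sheds 134 L/s to N25: 134 each.
    N25: 10+134 = 144 > 70
  N5 sheds 172 L/s to N19: 172 each.
    N19: 40+172 = 212 > 100
Round 4 — N19, N25 seize.
  N19 sheds 212 L/s: no online neighbours, lost.
  N25 sheds 144 L/s: no online neighbours, lost.
No further seizures.

4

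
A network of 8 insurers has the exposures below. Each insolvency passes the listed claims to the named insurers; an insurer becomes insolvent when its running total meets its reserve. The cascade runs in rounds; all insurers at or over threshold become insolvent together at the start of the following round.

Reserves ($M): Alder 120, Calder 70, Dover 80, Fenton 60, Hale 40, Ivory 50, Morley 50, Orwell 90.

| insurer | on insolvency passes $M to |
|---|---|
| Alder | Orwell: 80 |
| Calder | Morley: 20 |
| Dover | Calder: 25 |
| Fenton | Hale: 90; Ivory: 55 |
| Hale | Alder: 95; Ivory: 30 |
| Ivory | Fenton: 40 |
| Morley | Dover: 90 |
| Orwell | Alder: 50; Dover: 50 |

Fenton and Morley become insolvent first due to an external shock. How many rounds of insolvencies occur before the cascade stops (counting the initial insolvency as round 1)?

Round 1 — Fenton, Morley become insolvent (initial).
  Dover: +90 → 90 ≥ 80
  Hale: +90 → 90 ≥ 40
  Ivory: +55 → 55 ≥ 50
Round 2 — Dover, Hale, Ivory become insolvent.
  Alder: +95 → 95 < 120
  Calder: +25 → 25 < 70
No further insolvencies.

2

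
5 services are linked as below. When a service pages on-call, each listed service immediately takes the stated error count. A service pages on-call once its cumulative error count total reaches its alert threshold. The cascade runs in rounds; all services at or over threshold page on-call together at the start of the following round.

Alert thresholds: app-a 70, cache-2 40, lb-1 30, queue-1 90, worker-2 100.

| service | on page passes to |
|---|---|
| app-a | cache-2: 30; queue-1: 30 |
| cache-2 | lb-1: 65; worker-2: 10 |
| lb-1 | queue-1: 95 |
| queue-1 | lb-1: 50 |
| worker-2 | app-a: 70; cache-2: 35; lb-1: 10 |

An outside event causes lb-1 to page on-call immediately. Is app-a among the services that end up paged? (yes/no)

Round 1 — lb-1 pages on-call (initial).
  queue-1: +95 → 95 ≥ 90
Round 2 — queue-1 pages on-call.
No further pages.

no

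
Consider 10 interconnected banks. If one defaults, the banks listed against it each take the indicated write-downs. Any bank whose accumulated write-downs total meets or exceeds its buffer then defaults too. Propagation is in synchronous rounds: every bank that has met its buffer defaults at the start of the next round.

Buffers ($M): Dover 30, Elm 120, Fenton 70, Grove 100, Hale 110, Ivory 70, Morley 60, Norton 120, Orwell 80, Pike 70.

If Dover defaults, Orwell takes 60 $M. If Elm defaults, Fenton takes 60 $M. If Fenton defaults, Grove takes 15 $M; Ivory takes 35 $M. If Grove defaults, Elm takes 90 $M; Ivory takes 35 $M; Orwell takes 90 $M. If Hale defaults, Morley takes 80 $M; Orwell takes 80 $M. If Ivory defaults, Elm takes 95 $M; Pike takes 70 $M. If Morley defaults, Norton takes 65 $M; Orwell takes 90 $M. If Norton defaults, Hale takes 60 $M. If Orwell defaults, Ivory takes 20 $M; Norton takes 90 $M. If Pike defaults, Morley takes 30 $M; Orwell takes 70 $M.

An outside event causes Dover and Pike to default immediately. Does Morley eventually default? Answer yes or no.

Round 1 — Dover, Pike default (initial).
  Morley: +30 → 30 < 60
  Orwell: +60+70 → 130 ≥ 80
Round 2 — Orwell defaults.
  Ivory: +20 → 20 < 70
  Norton: +90 → 90 < 120
No further defaults.

no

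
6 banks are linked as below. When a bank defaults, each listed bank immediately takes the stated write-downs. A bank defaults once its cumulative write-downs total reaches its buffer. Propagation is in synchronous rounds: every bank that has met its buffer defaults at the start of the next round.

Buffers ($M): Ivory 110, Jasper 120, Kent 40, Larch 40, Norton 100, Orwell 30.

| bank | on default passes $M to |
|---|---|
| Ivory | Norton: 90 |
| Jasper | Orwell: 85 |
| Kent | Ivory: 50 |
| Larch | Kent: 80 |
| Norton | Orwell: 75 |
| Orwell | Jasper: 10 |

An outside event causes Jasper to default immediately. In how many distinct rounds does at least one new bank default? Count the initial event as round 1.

Round 1 — Jasper defaults (initial).
  Orwell: +85 → 85 ≥ 30
Round 2 — Orwell defaults.
No further defaults.

2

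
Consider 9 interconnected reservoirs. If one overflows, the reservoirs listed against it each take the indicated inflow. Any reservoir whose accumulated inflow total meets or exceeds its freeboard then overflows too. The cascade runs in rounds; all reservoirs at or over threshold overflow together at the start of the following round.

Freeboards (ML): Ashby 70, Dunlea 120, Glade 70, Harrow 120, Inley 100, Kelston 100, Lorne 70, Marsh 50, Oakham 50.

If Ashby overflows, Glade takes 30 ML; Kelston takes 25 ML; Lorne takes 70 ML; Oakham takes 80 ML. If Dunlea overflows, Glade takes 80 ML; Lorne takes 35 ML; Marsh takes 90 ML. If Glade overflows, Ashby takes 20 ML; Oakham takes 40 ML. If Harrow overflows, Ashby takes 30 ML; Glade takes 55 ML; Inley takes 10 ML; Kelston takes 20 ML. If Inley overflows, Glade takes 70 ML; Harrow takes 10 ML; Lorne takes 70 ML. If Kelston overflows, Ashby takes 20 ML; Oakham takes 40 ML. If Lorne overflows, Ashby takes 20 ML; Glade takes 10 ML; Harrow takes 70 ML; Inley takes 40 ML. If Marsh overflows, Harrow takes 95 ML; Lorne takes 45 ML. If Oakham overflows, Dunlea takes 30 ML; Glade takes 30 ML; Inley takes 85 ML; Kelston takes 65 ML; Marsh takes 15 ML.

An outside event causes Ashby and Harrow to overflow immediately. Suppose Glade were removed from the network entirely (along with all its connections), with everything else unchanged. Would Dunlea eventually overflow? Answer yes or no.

With Glade removed:
Round 1 — Ashby, Harrow overflow (initial).
  Inley: +10 → 10 < 100
  Kelston: +25+20 → 45 < 100
  Lorne: +70 → 70 ≥ 70
  Oakham: +80 → 80 ≥ 50
Round 2 — Lorne, Oakham overflow.
  Dunlea: +30 → 30 < 120
  Inley: +40+85 → 135 ≥ 100
  Kelston: +65 → 110 ≥ 100
  Marsh: +15 → 15 < 50
Round 3 — Inley, Kelston overflow.
No further overflows.

no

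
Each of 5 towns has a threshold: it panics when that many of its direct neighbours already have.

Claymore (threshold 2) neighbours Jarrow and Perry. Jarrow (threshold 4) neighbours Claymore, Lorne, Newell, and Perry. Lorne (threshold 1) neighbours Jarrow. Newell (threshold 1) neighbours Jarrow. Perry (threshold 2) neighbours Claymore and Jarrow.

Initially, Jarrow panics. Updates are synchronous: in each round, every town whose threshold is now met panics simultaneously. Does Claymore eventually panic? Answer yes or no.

no

Round 1 — Jarrow panics (initial).
Round 2 — checking thresholds:
  Claymore: 1 of 2 neighbours < 2, holds.
  Lorne: 1 of 1 neighbours ≥ 1, panics.
  Newell: 1 of 1 neighbours ≥ 1, panics.
  Perry: 1 of 2 neighbours < 2, holds.
Round 3 — no new panics; cascade stops.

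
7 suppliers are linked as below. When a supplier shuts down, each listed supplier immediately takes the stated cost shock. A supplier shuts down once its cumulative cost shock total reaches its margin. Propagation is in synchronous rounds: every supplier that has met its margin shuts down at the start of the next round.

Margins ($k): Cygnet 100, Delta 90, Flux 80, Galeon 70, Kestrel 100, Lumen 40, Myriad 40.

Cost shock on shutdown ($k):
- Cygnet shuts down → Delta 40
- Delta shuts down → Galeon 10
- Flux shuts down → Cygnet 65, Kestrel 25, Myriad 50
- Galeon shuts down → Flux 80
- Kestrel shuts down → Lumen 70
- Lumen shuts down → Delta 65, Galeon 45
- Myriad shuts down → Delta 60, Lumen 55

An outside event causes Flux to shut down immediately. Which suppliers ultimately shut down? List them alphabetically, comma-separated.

Round 1 — Flux shuts down (initial).
  Cygnet: +65 → 65 < 100
  Kestrel: +25 → 25 < 100
  Myriad: +50 → 50 ≥ 40
Round 2 — Myriad shuts down.
  Delta: +60 → 60 < 90
  Lumen: +55 → 55 ≥ 40
Round 3 — Lumen shuts down.
  Delta: +65 → 125 ≥ 90
  Galeon: +45 → 45 < 70
Round 4 — Delta shuts down.
  Galeon: +10 → 55 < 70
No further shutdowns.

Delta, Flux, Lumen, Myriad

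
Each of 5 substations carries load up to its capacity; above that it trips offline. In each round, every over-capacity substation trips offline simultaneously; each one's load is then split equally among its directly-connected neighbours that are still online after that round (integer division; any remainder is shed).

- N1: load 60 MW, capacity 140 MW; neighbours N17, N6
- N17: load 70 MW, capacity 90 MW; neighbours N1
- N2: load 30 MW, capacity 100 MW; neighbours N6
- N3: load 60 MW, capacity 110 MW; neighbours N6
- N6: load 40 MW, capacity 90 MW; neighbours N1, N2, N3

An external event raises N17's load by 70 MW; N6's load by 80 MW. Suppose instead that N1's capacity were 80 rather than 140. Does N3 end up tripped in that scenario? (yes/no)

no

With N1's capacity at 80:
Round 1 — N17 at 140 > 90; N6 at 120 > 90. N17, N6 trip offline.
  N17 sheds 140 MW to N1: 140 each.
    N1: 60+140 = 200 > 80
  N6 sheds 120 MW to N1, N2, N3: 40 each.
    N1: 200+40 = 240 > 80
    N2: 30+40 = 70 ≤ 100
    N3: 60+40 = 100 ≤ 110
Round 2 — N1 trips offline.
  N1 sheds 240 MW: no online neighbours, lost.
No further trips.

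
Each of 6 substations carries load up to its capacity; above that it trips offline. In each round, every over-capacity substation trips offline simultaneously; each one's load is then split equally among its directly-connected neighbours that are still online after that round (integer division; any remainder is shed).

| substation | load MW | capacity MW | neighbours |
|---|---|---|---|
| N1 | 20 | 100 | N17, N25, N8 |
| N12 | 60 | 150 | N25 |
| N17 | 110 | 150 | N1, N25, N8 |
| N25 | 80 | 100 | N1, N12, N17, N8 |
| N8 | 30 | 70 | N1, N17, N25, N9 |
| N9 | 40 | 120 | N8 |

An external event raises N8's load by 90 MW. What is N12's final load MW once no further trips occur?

96

Round 1 — N8 at 120 > 70. N8 trips offline.
  N8 sheds 120 MW to N1, N17, N25, N9: 30 each.
    N1: 20+30 = 50 ≤ 100
    N17: 110+30 = 140 ≤ 150
    N25: 80+30 = 110 > 100
    N9: 40+30 = 70 ≤ 120
Round 2 — N25 trips offline.
  N25 sheds 110 MW to N1, N12, N17: 36 each (2 lost).
    N1: 50+36 = 86 ≤ 100
    N12: 60+36 = 96 ≤ 150
    N17: 140+36 = 176 > 150
Round 3 — N17 trips offline.
  N17 sheds 176 MW to N1: 176 each.
    N1: 86+176 = 262 > 100
Round 4 — N1 trips offline.
  N1 sheds 262 MW: no online neighbours, lost.
No further trips.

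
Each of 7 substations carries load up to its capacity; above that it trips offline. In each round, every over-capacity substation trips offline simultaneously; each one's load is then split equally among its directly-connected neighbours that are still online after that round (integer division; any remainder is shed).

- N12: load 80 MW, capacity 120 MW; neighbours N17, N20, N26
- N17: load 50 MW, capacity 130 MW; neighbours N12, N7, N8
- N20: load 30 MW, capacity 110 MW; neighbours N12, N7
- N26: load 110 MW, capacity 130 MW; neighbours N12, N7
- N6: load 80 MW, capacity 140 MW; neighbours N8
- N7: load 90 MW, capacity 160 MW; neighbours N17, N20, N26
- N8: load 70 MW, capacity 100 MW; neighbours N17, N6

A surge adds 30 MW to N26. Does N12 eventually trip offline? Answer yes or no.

yes

Round 1 — N26 at 140 > 130. N26 trips offline.
  N26 sheds 140 MW to N12, N7: 70 each.
    N12: 80+70 = 150 > 120
    N7: 90+70 = 160 ≤ 160
Round 2 — N12 trips offline.
  N12 sheds 150 MW to N17, N20: 75 each.
    N17: 50+75 = 125 ≤ 130
    N20: 30+75 = 105 ≤ 110
No further trips.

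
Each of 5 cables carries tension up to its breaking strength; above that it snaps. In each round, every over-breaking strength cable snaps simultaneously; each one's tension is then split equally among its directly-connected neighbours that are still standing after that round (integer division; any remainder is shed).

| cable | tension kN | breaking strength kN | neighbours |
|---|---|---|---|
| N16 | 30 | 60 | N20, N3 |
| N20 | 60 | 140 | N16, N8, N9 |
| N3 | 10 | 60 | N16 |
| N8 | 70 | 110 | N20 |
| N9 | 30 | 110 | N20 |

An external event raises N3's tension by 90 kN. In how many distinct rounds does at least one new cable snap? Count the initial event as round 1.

4

Round 1 — N3 at 100 > 60. N3 snaps.
  N3 sheds 100 kN to N16: 100 each.
    N16: 30+100 = 130 > 60
Round 2 — N16 snaps.
  N16 sheds 130 kN to N20: 130 each.
    N20: 60+130 = 190 > 140
Round 3 — N20 snaps.
  N20 sheds 190 kN to N8, N9: 95 each.
    N8: 70+95 = 165 > 110
    N9: 30+95 = 125 > 110
Round 4 — N8, N9 snap.
  N8 sheds 165 kN: no online neighbours, lost.
  N9 sheds 125 kN: no online neighbours, lost.
No further breaks.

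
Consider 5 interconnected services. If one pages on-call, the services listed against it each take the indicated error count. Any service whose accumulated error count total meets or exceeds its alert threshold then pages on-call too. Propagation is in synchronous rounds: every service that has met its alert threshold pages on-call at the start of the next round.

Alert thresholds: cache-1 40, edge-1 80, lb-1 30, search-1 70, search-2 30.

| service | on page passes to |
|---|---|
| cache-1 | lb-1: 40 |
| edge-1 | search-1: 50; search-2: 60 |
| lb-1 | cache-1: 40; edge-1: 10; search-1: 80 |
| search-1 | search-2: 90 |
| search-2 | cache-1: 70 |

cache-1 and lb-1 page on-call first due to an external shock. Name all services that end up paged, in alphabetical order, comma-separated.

Round 1 — cache-1, lb-1 page on-call (initial).
  edge-1: +10 → 10 < 80
  search-1: +80 → 80 ≥ 70
Round 2 — search-1 pages on-call.
  search-2: +90 → 90 ≥ 30
Round 3 — search-2 pages on-call.
No further pages.

cache-1, lb-1, search-1, search-2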